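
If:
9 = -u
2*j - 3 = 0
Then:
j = 3/2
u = -9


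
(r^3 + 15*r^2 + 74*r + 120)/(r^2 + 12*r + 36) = (r^2 + 9*r + 20)/(r + 6)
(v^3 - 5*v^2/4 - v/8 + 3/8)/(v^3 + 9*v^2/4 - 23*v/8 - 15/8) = (4*v^2 - 7*v + 3)/(4*v^2 + 7*v - 15)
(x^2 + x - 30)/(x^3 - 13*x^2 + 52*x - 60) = (x + 6)/(x^2 - 8*x + 12)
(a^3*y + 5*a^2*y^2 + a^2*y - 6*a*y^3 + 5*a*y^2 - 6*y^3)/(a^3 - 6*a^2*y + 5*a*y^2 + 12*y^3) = y*(a^3 + 5*a^2*y + a^2 - 6*a*y^2 + 5*a*y - 6*y^2)/(a^3 - 6*a^2*y + 5*a*y^2 + 12*y^3)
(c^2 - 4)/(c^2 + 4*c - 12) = (c + 2)/(c + 6)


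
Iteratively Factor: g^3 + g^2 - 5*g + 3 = (g + 3)*(g^2 - 2*g + 1) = (g - 1)*(g + 3)*(g - 1)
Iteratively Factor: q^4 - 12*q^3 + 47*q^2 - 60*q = (q)*(q^3 - 12*q^2 + 47*q - 60) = q*(q - 3)*(q^2 - 9*q + 20) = q*(q - 5)*(q - 3)*(q - 4)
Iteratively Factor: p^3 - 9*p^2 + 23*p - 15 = (p - 5)*(p^2 - 4*p + 3) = (p - 5)*(p - 1)*(p - 3)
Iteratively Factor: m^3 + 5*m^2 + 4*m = (m + 1)*(m^2 + 4*m) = m*(m + 1)*(m + 4)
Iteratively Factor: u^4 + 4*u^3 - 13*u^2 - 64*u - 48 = (u + 4)*(u^3 - 13*u - 12) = (u + 3)*(u + 4)*(u^2 - 3*u - 4) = (u + 1)*(u + 3)*(u + 4)*(u - 4)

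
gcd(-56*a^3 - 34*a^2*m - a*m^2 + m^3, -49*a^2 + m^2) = 7*a - m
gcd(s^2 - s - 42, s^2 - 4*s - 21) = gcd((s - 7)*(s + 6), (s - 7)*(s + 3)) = s - 7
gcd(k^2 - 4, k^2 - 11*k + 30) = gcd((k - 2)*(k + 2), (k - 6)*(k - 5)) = 1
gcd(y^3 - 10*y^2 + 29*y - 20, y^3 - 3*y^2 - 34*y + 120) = y^2 - 9*y + 20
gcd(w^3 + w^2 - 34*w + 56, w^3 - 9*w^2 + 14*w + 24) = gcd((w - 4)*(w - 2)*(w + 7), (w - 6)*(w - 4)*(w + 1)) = w - 4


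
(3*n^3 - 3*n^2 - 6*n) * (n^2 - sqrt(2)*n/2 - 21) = 3*n^5 - 3*n^4 - 3*sqrt(2)*n^4/2 - 69*n^3 + 3*sqrt(2)*n^3/2 + 3*sqrt(2)*n^2 + 63*n^2 + 126*n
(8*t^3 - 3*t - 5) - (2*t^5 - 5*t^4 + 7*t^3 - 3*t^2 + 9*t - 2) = -2*t^5 + 5*t^4 + t^3 + 3*t^2 - 12*t - 3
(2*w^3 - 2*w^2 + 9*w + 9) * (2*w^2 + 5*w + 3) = 4*w^5 + 6*w^4 + 14*w^3 + 57*w^2 + 72*w + 27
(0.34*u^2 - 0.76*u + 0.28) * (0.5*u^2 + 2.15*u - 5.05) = 0.17*u^4 + 0.351*u^3 - 3.211*u^2 + 4.44*u - 1.414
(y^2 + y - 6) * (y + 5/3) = y^3 + 8*y^2/3 - 13*y/3 - 10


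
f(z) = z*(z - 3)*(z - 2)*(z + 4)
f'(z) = z*(z - 3)*(z - 2) + z*(z - 3)*(z + 4) + z*(z - 2)*(z + 4) + (z - 3)*(z - 2)*(z + 4) = 4*z^3 - 3*z^2 - 28*z + 24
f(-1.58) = -62.69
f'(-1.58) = 44.97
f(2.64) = -4.04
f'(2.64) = 2.77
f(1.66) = 4.28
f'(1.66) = -12.45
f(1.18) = 9.12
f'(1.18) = -6.65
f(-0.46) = -13.86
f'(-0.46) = 35.86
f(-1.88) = -75.46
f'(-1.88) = 39.46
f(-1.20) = -45.16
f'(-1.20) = 46.37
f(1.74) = 3.27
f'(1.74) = -12.73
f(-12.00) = 20160.00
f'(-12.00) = -6984.00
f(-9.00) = 5940.00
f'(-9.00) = -2883.00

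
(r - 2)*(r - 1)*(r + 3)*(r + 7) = r^4 + 7*r^3 - 7*r^2 - 43*r + 42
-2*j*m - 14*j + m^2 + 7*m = (-2*j + m)*(m + 7)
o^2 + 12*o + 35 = (o + 5)*(o + 7)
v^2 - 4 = (v - 2)*(v + 2)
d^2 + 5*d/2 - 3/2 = (d - 1/2)*(d + 3)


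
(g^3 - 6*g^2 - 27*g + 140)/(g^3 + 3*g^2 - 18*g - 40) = (g - 7)/(g + 2)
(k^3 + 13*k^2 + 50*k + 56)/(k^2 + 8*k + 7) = (k^2 + 6*k + 8)/(k + 1)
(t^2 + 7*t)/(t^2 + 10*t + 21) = t/(t + 3)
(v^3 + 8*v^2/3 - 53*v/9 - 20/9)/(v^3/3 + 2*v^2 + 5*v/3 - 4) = (9*v^2 - 12*v - 5)/(3*(v^2 + 2*v - 3))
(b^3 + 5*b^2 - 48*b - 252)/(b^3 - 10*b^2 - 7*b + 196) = (b^2 + 12*b + 36)/(b^2 - 3*b - 28)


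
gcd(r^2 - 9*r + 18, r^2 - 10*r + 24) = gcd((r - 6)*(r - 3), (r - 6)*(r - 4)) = r - 6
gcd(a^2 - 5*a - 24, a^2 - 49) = 1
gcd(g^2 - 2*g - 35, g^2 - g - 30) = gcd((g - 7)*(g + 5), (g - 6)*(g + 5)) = g + 5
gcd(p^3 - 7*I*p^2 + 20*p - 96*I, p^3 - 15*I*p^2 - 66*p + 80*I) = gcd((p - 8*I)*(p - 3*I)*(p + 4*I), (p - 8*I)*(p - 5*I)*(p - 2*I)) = p - 8*I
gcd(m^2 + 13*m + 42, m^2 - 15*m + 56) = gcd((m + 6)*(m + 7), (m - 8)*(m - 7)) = 1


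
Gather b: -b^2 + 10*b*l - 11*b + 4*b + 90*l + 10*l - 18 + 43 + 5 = -b^2 + b*(10*l - 7) + 100*l + 30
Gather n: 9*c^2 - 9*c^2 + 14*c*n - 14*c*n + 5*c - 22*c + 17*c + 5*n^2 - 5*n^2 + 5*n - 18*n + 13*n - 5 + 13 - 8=0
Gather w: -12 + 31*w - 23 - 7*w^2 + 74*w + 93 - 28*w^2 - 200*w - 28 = -35*w^2 - 95*w + 30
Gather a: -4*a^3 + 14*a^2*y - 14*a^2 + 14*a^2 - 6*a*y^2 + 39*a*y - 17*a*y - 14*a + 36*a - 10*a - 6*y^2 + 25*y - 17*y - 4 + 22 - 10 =-4*a^3 + 14*a^2*y + a*(-6*y^2 + 22*y + 12) - 6*y^2 + 8*y + 8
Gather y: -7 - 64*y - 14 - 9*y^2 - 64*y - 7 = -9*y^2 - 128*y - 28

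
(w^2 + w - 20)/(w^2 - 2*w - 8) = (w + 5)/(w + 2)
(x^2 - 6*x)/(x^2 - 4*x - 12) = x/(x + 2)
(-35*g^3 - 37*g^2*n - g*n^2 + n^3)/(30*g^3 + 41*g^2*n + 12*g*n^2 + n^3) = (-7*g + n)/(6*g + n)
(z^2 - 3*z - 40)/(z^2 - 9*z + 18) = (z^2 - 3*z - 40)/(z^2 - 9*z + 18)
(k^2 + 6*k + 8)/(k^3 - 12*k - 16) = (k + 4)/(k^2 - 2*k - 8)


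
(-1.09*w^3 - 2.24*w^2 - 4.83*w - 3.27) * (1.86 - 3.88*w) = 4.2292*w^4 + 6.6638*w^3 + 14.574*w^2 + 3.7038*w - 6.0822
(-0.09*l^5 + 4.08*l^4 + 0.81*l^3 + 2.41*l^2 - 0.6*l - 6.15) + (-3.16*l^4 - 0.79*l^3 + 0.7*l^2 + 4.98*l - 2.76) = -0.09*l^5 + 0.92*l^4 + 0.02*l^3 + 3.11*l^2 + 4.38*l - 8.91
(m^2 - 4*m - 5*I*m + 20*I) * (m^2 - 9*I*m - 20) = m^4 - 4*m^3 - 14*I*m^3 - 65*m^2 + 56*I*m^2 + 260*m + 100*I*m - 400*I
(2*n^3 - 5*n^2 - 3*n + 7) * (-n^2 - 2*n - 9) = -2*n^5 + n^4 - 5*n^3 + 44*n^2 + 13*n - 63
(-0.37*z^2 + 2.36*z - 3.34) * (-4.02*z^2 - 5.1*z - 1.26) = 1.4874*z^4 - 7.6002*z^3 + 1.857*z^2 + 14.0604*z + 4.2084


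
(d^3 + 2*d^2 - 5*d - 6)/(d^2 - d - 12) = (d^2 - d - 2)/(d - 4)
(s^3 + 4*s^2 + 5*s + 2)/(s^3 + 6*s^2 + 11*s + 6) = (s + 1)/(s + 3)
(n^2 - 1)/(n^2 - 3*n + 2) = (n + 1)/(n - 2)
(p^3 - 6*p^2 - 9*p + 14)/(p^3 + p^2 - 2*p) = (p - 7)/p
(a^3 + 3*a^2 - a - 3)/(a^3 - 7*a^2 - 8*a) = (a^2 + 2*a - 3)/(a*(a - 8))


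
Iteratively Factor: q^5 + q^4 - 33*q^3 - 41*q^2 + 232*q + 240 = (q + 4)*(q^4 - 3*q^3 - 21*q^2 + 43*q + 60) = (q + 1)*(q + 4)*(q^3 - 4*q^2 - 17*q + 60) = (q + 1)*(q + 4)^2*(q^2 - 8*q + 15) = (q - 3)*(q + 1)*(q + 4)^2*(q - 5)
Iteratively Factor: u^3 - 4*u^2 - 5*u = (u + 1)*(u^2 - 5*u) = (u - 5)*(u + 1)*(u)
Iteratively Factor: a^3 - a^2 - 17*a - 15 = (a + 1)*(a^2 - 2*a - 15) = (a - 5)*(a + 1)*(a + 3)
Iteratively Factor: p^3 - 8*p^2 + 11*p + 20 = (p - 4)*(p^2 - 4*p - 5) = (p - 5)*(p - 4)*(p + 1)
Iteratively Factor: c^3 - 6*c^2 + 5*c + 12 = (c - 3)*(c^2 - 3*c - 4) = (c - 4)*(c - 3)*(c + 1)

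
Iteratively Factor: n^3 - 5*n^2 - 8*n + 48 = (n - 4)*(n^2 - n - 12) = (n - 4)^2*(n + 3)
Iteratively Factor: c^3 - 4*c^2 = (c)*(c^2 - 4*c) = c*(c - 4)*(c)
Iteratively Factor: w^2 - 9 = (w + 3)*(w - 3)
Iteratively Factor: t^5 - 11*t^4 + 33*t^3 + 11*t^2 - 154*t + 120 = (t - 3)*(t^4 - 8*t^3 + 9*t^2 + 38*t - 40) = (t - 4)*(t - 3)*(t^3 - 4*t^2 - 7*t + 10) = (t - 4)*(t - 3)*(t + 2)*(t^2 - 6*t + 5) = (t - 4)*(t - 3)*(t - 1)*(t + 2)*(t - 5)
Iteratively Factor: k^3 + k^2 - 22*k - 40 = (k + 4)*(k^2 - 3*k - 10) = (k + 2)*(k + 4)*(k - 5)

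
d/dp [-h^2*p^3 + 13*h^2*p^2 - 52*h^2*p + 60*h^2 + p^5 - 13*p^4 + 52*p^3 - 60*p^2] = -3*h^2*p^2 + 26*h^2*p - 52*h^2 + 5*p^4 - 52*p^3 + 156*p^2 - 120*p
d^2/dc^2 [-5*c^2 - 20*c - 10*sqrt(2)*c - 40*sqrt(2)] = -10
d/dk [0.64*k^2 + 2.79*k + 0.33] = 1.28*k + 2.79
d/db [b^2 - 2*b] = 2*b - 2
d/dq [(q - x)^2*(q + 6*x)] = (q - x)*(3*q + 11*x)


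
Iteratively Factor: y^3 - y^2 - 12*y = (y)*(y^2 - y - 12) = y*(y - 4)*(y + 3)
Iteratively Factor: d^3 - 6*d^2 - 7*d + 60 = (d - 4)*(d^2 - 2*d - 15) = (d - 5)*(d - 4)*(d + 3)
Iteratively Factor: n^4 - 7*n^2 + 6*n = (n + 3)*(n^3 - 3*n^2 + 2*n) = n*(n + 3)*(n^2 - 3*n + 2) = n*(n - 1)*(n + 3)*(n - 2)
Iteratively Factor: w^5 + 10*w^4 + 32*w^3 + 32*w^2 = (w)*(w^4 + 10*w^3 + 32*w^2 + 32*w) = w^2*(w^3 + 10*w^2 + 32*w + 32) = w^2*(w + 2)*(w^2 + 8*w + 16) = w^2*(w + 2)*(w + 4)*(w + 4)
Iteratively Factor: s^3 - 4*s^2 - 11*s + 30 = (s - 2)*(s^2 - 2*s - 15) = (s - 2)*(s + 3)*(s - 5)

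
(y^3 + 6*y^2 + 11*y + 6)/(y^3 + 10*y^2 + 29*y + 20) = (y^2 + 5*y + 6)/(y^2 + 9*y + 20)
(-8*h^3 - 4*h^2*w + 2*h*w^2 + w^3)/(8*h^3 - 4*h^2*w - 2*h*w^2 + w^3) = (2*h + w)/(-2*h + w)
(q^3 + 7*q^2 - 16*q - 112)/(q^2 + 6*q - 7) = (q^2 - 16)/(q - 1)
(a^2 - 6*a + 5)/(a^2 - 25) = (a - 1)/(a + 5)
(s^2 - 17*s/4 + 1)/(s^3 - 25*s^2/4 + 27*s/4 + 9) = (4*s - 1)/(4*s^2 - 9*s - 9)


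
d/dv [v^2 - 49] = 2*v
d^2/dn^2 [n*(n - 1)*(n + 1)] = 6*n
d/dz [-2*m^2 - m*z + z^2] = -m + 2*z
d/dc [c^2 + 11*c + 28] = 2*c + 11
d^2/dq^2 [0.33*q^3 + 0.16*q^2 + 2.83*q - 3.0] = 1.98*q + 0.32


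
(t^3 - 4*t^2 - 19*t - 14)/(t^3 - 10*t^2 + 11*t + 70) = (t + 1)/(t - 5)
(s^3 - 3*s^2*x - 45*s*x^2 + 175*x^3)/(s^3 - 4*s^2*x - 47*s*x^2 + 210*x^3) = (-s + 5*x)/(-s + 6*x)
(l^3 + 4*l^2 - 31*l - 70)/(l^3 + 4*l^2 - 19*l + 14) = (l^2 - 3*l - 10)/(l^2 - 3*l + 2)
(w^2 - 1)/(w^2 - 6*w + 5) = (w + 1)/(w - 5)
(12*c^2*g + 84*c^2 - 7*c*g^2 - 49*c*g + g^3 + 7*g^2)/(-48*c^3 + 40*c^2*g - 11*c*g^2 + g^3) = (-g - 7)/(4*c - g)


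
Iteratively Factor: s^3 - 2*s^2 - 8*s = (s + 2)*(s^2 - 4*s) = s*(s + 2)*(s - 4)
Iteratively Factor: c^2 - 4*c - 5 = (c + 1)*(c - 5)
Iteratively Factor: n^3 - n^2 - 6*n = (n + 2)*(n^2 - 3*n) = n*(n + 2)*(n - 3)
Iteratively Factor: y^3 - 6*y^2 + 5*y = (y - 1)*(y^2 - 5*y) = y*(y - 1)*(y - 5)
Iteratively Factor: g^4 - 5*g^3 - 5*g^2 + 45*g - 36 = (g - 4)*(g^3 - g^2 - 9*g + 9) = (g - 4)*(g + 3)*(g^2 - 4*g + 3) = (g - 4)*(g - 3)*(g + 3)*(g - 1)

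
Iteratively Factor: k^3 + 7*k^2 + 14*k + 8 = (k + 1)*(k^2 + 6*k + 8) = (k + 1)*(k + 4)*(k + 2)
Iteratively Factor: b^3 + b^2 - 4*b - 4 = (b + 1)*(b^2 - 4) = (b - 2)*(b + 1)*(b + 2)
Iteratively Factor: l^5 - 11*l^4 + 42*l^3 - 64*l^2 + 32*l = (l - 1)*(l^4 - 10*l^3 + 32*l^2 - 32*l) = (l - 2)*(l - 1)*(l^3 - 8*l^2 + 16*l) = l*(l - 2)*(l - 1)*(l^2 - 8*l + 16) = l*(l - 4)*(l - 2)*(l - 1)*(l - 4)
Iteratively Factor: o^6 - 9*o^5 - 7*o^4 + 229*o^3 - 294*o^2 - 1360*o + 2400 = (o + 4)*(o^5 - 13*o^4 + 45*o^3 + 49*o^2 - 490*o + 600) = (o - 2)*(o + 4)*(o^4 - 11*o^3 + 23*o^2 + 95*o - 300) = (o - 2)*(o + 3)*(o + 4)*(o^3 - 14*o^2 + 65*o - 100) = (o - 4)*(o - 2)*(o + 3)*(o + 4)*(o^2 - 10*o + 25) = (o - 5)*(o - 4)*(o - 2)*(o + 3)*(o + 4)*(o - 5)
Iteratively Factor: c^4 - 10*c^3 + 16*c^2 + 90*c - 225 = (c - 5)*(c^3 - 5*c^2 - 9*c + 45) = (c - 5)*(c + 3)*(c^2 - 8*c + 15) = (c - 5)^2*(c + 3)*(c - 3)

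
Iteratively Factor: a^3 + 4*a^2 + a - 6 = (a + 3)*(a^2 + a - 2) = (a + 2)*(a + 3)*(a - 1)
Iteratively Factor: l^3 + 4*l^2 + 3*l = (l + 1)*(l^2 + 3*l) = (l + 1)*(l + 3)*(l)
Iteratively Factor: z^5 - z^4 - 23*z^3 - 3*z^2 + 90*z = (z - 2)*(z^4 + z^3 - 21*z^2 - 45*z) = (z - 2)*(z + 3)*(z^3 - 2*z^2 - 15*z) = (z - 5)*(z - 2)*(z + 3)*(z^2 + 3*z) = (z - 5)*(z - 2)*(z + 3)^2*(z)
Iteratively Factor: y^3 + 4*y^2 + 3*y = (y)*(y^2 + 4*y + 3) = y*(y + 3)*(y + 1)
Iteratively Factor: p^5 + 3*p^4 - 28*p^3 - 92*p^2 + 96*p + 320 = (p + 4)*(p^4 - p^3 - 24*p^2 + 4*p + 80) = (p + 4)^2*(p^3 - 5*p^2 - 4*p + 20) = (p - 5)*(p + 4)^2*(p^2 - 4) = (p - 5)*(p + 2)*(p + 4)^2*(p - 2)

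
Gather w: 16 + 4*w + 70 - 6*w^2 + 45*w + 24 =-6*w^2 + 49*w + 110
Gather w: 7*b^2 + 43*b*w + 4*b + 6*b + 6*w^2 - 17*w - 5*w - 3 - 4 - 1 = 7*b^2 + 10*b + 6*w^2 + w*(43*b - 22) - 8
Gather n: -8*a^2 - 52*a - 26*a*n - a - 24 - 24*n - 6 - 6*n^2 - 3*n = -8*a^2 - 53*a - 6*n^2 + n*(-26*a - 27) - 30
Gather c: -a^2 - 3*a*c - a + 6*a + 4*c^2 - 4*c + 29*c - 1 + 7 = -a^2 + 5*a + 4*c^2 + c*(25 - 3*a) + 6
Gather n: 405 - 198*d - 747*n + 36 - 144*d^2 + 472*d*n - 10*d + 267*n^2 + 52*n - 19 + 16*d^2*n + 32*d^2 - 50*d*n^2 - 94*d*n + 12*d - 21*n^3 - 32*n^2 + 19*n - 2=-112*d^2 - 196*d - 21*n^3 + n^2*(235 - 50*d) + n*(16*d^2 + 378*d - 676) + 420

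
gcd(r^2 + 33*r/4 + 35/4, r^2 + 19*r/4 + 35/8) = r + 5/4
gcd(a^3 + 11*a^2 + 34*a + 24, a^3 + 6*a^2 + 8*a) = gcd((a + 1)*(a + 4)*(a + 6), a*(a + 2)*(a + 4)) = a + 4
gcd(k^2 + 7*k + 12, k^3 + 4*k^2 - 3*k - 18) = k + 3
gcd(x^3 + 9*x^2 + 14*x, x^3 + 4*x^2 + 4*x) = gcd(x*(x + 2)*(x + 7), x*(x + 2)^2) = x^2 + 2*x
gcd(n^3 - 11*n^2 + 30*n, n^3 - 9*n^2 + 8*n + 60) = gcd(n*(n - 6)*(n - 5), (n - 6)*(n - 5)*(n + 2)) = n^2 - 11*n + 30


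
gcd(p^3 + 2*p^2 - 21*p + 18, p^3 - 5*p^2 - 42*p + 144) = p^2 + 3*p - 18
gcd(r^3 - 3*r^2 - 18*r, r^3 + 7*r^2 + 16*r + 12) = r + 3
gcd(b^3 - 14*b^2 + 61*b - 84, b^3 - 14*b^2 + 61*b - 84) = b^3 - 14*b^2 + 61*b - 84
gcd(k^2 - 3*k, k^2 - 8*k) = k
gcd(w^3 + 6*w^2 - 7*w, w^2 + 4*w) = w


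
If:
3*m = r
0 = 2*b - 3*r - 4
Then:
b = 3*r/2 + 2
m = r/3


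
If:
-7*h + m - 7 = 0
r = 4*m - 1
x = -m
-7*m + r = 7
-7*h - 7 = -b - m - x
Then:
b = -8/3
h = -29/21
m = -8/3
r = -35/3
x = 8/3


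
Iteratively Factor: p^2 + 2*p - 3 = (p - 1)*(p + 3)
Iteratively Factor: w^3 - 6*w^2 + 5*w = (w - 5)*(w^2 - w) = (w - 5)*(w - 1)*(w)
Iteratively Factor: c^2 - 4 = (c - 2)*(c + 2)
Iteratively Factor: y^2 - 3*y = (y - 3)*(y)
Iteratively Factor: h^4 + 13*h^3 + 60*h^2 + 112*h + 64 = (h + 4)*(h^3 + 9*h^2 + 24*h + 16) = (h + 4)^2*(h^2 + 5*h + 4) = (h + 4)^3*(h + 1)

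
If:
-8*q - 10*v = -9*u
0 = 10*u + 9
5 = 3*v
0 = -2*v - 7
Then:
No Solution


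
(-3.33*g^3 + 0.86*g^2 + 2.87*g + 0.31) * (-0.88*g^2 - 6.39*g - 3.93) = 2.9304*g^5 + 20.5219*g^4 + 5.0659*g^3 - 21.9919*g^2 - 13.26*g - 1.2183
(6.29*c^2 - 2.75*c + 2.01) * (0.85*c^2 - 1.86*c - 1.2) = 5.3465*c^4 - 14.0369*c^3 - 0.7245*c^2 - 0.4386*c - 2.412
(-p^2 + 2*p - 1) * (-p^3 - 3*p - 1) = p^5 - 2*p^4 + 4*p^3 - 5*p^2 + p + 1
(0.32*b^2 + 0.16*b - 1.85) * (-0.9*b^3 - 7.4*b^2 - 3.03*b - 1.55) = -0.288*b^5 - 2.512*b^4 - 0.4886*b^3 + 12.7092*b^2 + 5.3575*b + 2.8675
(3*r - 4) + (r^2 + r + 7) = r^2 + 4*r + 3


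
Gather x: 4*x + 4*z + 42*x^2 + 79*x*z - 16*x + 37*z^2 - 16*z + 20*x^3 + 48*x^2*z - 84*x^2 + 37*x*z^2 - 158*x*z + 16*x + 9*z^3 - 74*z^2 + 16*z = 20*x^3 + x^2*(48*z - 42) + x*(37*z^2 - 79*z + 4) + 9*z^3 - 37*z^2 + 4*z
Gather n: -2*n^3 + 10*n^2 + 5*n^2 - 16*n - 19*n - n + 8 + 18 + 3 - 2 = -2*n^3 + 15*n^2 - 36*n + 27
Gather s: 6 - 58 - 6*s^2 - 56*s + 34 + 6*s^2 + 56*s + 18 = 0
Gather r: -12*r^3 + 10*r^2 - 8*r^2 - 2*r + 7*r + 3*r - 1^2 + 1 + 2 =-12*r^3 + 2*r^2 + 8*r + 2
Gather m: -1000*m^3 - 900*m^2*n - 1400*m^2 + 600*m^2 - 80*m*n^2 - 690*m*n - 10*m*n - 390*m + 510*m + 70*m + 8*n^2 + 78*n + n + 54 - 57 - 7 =-1000*m^3 + m^2*(-900*n - 800) + m*(-80*n^2 - 700*n + 190) + 8*n^2 + 79*n - 10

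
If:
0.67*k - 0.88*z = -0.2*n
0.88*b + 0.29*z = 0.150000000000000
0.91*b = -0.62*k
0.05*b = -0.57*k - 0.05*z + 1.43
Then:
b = -1.50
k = 2.20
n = 14.90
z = 5.06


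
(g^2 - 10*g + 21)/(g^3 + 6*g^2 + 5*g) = (g^2 - 10*g + 21)/(g*(g^2 + 6*g + 5))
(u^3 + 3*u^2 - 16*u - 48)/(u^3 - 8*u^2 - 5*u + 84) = (u + 4)/(u - 7)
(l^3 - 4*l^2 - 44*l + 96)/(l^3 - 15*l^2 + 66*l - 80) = (l + 6)/(l - 5)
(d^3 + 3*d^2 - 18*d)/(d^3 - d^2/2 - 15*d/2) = 2*(d + 6)/(2*d + 5)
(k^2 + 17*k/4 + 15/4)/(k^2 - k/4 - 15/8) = 2*(k + 3)/(2*k - 3)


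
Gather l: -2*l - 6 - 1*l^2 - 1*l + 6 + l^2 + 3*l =0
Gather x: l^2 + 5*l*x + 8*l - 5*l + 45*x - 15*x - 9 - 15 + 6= l^2 + 3*l + x*(5*l + 30) - 18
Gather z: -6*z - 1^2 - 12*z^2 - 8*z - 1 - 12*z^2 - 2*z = -24*z^2 - 16*z - 2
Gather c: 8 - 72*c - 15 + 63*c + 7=-9*c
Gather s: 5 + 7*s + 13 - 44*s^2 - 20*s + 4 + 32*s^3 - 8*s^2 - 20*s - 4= 32*s^3 - 52*s^2 - 33*s + 18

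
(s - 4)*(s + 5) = s^2 + s - 20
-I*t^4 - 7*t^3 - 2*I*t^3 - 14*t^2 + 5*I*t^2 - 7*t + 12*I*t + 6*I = (t + 1)*(t - 6*I)*(t - I)*(-I*t - I)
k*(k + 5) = k^2 + 5*k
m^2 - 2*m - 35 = (m - 7)*(m + 5)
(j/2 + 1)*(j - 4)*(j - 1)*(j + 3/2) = j^4/2 - 3*j^3/4 - 21*j^2/4 - j/2 + 6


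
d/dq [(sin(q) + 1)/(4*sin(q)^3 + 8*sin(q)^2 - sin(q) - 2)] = (-22*sin(q) + 2*sin(3*q) + 10*cos(2*q) - 11)*cos(q)/(4*sin(q)^3 + 8*sin(q)^2 - sin(q) - 2)^2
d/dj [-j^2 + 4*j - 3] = 4 - 2*j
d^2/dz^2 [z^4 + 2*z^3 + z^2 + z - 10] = 12*z^2 + 12*z + 2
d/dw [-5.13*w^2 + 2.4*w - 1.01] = 2.4 - 10.26*w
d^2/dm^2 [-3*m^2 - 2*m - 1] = -6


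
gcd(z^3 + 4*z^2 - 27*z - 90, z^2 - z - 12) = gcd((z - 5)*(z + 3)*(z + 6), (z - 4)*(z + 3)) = z + 3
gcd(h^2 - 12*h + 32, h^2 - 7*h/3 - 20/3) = h - 4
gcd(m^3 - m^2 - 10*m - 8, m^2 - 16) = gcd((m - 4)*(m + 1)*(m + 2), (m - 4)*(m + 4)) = m - 4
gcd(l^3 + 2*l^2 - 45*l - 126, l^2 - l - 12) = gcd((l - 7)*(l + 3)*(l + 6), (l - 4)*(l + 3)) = l + 3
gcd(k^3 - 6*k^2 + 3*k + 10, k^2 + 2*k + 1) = k + 1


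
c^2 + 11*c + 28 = (c + 4)*(c + 7)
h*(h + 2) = h^2 + 2*h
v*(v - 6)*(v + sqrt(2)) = v^3 - 6*v^2 + sqrt(2)*v^2 - 6*sqrt(2)*v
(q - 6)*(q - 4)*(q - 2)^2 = q^4 - 14*q^3 + 68*q^2 - 136*q + 96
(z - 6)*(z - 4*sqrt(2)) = z^2 - 6*z - 4*sqrt(2)*z + 24*sqrt(2)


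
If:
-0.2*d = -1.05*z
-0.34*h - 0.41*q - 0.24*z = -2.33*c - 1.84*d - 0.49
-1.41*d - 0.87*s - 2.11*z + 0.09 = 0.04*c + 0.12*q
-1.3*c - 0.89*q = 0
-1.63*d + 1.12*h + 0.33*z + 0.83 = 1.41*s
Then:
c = -4.05352084943365*z - 0.243748080168211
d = 5.25*z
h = -7.2125340324478*z - 0.658552943074939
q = 5.92087315085815*z + 0.356036521594017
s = 0.0655465984085592 - 11.5642114300295*z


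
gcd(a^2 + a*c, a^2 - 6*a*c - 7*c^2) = a + c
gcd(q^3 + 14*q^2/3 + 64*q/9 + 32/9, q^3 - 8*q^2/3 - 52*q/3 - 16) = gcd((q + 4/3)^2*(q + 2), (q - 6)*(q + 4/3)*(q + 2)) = q^2 + 10*q/3 + 8/3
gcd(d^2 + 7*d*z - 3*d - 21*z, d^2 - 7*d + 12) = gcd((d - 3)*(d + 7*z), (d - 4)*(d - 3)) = d - 3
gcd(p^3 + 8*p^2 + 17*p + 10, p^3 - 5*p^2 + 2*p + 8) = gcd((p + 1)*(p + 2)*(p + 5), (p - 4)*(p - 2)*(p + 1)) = p + 1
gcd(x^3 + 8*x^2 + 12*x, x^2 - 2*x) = x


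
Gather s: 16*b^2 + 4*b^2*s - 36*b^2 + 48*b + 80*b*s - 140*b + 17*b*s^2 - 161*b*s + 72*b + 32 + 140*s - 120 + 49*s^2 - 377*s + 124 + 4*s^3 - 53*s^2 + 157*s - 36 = -20*b^2 - 20*b + 4*s^3 + s^2*(17*b - 4) + s*(4*b^2 - 81*b - 80)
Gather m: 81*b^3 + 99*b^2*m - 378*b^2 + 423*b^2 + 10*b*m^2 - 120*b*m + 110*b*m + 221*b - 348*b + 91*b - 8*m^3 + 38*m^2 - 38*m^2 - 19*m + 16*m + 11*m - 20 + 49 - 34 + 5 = 81*b^3 + 45*b^2 + 10*b*m^2 - 36*b - 8*m^3 + m*(99*b^2 - 10*b + 8)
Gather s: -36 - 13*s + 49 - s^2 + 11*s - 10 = -s^2 - 2*s + 3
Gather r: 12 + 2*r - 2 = 2*r + 10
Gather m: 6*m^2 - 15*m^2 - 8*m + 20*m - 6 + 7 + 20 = -9*m^2 + 12*m + 21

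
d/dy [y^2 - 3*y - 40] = 2*y - 3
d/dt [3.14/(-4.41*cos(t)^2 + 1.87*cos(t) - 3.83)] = (5.8718 - 27.6948*cos(t))*sin(t)/(4.41*cos(t)^2 - 1.87*cos(t) + 3.83)^2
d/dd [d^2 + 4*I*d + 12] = 2*d + 4*I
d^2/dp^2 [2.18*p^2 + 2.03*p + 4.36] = 4.36000000000000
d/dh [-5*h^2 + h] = 1 - 10*h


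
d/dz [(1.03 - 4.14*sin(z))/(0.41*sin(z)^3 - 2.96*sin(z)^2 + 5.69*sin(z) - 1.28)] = (3.3948*sin(z)^3 - 13.5213*sin(z)^2 + 6.0976*sin(z) - 0.561500000000001)*cos(z)/(0.1681*sin(z)^6 - 2.4272*sin(z)^5 + 13.4274*sin(z)^4 - 34.7344*sin(z)^3 + 39.9537*sin(z)^2 - 14.5664*sin(z) + 1.6384)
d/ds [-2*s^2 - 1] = -4*s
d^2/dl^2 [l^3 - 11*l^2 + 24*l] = 6*l - 22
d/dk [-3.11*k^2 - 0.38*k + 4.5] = -6.22*k - 0.38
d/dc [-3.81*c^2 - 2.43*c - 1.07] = -7.62*c - 2.43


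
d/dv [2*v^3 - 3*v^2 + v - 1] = 6*v^2 - 6*v + 1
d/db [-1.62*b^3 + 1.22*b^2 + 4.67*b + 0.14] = -4.86*b^2 + 2.44*b + 4.67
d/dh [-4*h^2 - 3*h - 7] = -8*h - 3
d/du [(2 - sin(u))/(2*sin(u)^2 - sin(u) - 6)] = 2*cos(u)/(2*sin(u) + 3)^2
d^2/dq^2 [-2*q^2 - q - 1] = -4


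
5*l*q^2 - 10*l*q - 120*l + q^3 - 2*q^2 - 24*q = (5*l + q)*(q - 6)*(q + 4)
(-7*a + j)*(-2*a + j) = 14*a^2 - 9*a*j + j^2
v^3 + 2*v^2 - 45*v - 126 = (v - 7)*(v + 3)*(v + 6)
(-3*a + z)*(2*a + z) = -6*a^2 - a*z + z^2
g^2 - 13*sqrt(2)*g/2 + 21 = (g - 7*sqrt(2)/2)*(g - 3*sqrt(2))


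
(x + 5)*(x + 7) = x^2 + 12*x + 35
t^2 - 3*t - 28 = (t - 7)*(t + 4)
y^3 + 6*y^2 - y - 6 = (y - 1)*(y + 1)*(y + 6)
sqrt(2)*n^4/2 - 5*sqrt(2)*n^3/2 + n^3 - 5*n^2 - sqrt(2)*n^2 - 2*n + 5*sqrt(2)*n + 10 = (n - 5)*(n - sqrt(2))*(n + sqrt(2))*(sqrt(2)*n/2 + 1)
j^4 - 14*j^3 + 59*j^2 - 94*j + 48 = (j - 8)*(j - 3)*(j - 2)*(j - 1)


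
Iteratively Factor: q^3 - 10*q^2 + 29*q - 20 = (q - 1)*(q^2 - 9*q + 20) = (q - 5)*(q - 1)*(q - 4)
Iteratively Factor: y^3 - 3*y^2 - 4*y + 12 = (y - 3)*(y^2 - 4) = (y - 3)*(y - 2)*(y + 2)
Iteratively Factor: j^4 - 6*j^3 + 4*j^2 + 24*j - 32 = (j + 2)*(j^3 - 8*j^2 + 20*j - 16) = (j - 2)*(j + 2)*(j^2 - 6*j + 8) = (j - 2)^2*(j + 2)*(j - 4)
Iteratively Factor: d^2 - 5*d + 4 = (d - 4)*(d - 1)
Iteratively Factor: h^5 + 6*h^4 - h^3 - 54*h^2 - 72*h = (h - 3)*(h^4 + 9*h^3 + 26*h^2 + 24*h) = (h - 3)*(h + 2)*(h^3 + 7*h^2 + 12*h) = (h - 3)*(h + 2)*(h + 4)*(h^2 + 3*h) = h*(h - 3)*(h + 2)*(h + 4)*(h + 3)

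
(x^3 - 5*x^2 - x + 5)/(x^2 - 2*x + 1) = (x^2 - 4*x - 5)/(x - 1)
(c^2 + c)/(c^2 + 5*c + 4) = c/(c + 4)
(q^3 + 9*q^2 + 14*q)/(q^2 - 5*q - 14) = q*(q + 7)/(q - 7)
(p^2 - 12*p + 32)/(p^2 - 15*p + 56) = (p - 4)/(p - 7)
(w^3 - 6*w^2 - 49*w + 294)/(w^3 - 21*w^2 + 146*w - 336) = (w + 7)/(w - 8)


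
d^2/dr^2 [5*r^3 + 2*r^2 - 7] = 30*r + 4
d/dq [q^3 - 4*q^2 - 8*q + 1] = 3*q^2 - 8*q - 8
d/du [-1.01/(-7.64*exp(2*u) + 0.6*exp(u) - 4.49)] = (0.606 - 15.4328*exp(u))*exp(u)/(7.64*exp(2*u) - 0.6*exp(u) + 4.49)^2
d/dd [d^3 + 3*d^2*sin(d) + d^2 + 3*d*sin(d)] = 3*d^2*cos(d) + 3*d^2 + 6*d*sin(d) + 3*d*cos(d) + 2*d + 3*sin(d)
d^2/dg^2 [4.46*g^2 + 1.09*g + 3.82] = 8.92000000000000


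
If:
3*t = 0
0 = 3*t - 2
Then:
No Solution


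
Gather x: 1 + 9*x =9*x + 1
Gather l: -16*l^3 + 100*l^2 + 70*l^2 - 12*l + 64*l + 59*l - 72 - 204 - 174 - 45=-16*l^3 + 170*l^2 + 111*l - 495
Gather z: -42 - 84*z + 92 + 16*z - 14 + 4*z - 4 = 32 - 64*z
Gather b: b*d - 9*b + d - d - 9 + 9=b*(d - 9)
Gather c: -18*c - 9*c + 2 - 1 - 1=-27*c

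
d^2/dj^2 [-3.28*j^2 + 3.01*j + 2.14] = -6.56000000000000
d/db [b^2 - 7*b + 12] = 2*b - 7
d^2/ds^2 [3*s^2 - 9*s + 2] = 6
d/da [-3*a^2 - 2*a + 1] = -6*a - 2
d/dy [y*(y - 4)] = 2*y - 4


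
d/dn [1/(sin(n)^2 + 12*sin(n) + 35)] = -2*(sin(n) + 6)*cos(n)/(sin(n)^2 + 12*sin(n) + 35)^2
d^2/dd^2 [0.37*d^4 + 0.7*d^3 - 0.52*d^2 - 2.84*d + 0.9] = 4.44*d^2 + 4.2*d - 1.04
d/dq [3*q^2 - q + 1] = 6*q - 1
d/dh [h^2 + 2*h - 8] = 2*h + 2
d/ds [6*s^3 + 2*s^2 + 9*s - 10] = 18*s^2 + 4*s + 9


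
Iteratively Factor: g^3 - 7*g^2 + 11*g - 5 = (g - 5)*(g^2 - 2*g + 1) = (g - 5)*(g - 1)*(g - 1)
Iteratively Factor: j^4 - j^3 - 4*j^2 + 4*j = (j)*(j^3 - j^2 - 4*j + 4) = j*(j + 2)*(j^2 - 3*j + 2) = j*(j - 2)*(j + 2)*(j - 1)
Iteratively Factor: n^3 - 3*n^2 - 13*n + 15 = (n + 3)*(n^2 - 6*n + 5) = (n - 5)*(n + 3)*(n - 1)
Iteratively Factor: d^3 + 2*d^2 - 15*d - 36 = (d + 3)*(d^2 - d - 12) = (d - 4)*(d + 3)*(d + 3)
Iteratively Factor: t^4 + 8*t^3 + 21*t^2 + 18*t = (t)*(t^3 + 8*t^2 + 21*t + 18) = t*(t + 3)*(t^2 + 5*t + 6) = t*(t + 2)*(t + 3)*(t + 3)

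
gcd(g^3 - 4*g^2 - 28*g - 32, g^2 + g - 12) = 1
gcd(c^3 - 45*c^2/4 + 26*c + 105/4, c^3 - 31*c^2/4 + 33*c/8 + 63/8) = c^2 - 25*c/4 - 21/4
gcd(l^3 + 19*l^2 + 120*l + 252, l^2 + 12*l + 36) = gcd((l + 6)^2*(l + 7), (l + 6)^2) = l^2 + 12*l + 36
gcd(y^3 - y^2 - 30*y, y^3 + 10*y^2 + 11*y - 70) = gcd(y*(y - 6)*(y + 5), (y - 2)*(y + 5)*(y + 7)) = y + 5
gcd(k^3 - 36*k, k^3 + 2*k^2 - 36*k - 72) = k^2 - 36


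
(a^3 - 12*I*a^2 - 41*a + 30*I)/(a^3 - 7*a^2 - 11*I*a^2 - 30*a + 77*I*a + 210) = (a - I)/(a - 7)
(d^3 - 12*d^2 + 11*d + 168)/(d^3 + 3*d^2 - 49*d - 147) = (d - 8)/(d + 7)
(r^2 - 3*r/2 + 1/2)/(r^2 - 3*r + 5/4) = 2*(r - 1)/(2*r - 5)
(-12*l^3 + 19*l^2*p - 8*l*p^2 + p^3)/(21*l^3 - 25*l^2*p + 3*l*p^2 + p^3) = (-4*l + p)/(7*l + p)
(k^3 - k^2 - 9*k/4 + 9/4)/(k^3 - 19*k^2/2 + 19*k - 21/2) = (k + 3/2)/(k - 7)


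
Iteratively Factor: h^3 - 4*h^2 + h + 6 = (h - 2)*(h^2 - 2*h - 3) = (h - 2)*(h + 1)*(h - 3)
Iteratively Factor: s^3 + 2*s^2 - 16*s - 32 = (s + 4)*(s^2 - 2*s - 8) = (s - 4)*(s + 4)*(s + 2)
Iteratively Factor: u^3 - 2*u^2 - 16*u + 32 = (u + 4)*(u^2 - 6*u + 8) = (u - 2)*(u + 4)*(u - 4)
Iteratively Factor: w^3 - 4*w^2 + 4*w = (w - 2)*(w^2 - 2*w) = (w - 2)^2*(w)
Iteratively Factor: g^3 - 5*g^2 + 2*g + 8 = (g + 1)*(g^2 - 6*g + 8) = (g - 2)*(g + 1)*(g - 4)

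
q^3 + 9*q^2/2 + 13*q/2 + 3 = (q + 1)*(q + 3/2)*(q + 2)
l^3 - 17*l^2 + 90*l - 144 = (l - 8)*(l - 6)*(l - 3)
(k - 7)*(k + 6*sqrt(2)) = k^2 - 7*k + 6*sqrt(2)*k - 42*sqrt(2)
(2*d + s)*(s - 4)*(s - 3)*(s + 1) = 2*d*s^3 - 12*d*s^2 + 10*d*s + 24*d + s^4 - 6*s^3 + 5*s^2 + 12*s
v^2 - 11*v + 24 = (v - 8)*(v - 3)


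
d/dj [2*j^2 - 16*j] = 4*j - 16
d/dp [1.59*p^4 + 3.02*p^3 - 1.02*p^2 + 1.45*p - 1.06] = 6.36*p^3 + 9.06*p^2 - 2.04*p + 1.45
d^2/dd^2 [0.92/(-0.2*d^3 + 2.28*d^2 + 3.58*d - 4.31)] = ((1.104*d - 4.1952)*(0.2*d^3 - 2.28*d^2 - 3.58*d + 4.31) - 0.92*(-1.2*d^2 + 9.12*d + 7.16)*(-0.6*d^2 + 4.56*d + 3.58))/(0.2*d^3 - 2.28*d^2 - 3.58*d + 4.31)^3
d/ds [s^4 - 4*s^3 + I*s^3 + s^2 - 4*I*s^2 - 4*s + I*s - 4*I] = 4*s^3 + s^2*(-12 + 3*I) + s*(2 - 8*I) - 4 + I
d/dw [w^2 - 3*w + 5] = 2*w - 3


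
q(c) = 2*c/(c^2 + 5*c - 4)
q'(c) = 2*c*(-2*c - 5)/(c^2 + 5*c - 4)^2 + 2/(c^2 + 5*c - 4) = 2*(-c^2 - 4)/(c^4 + 10*c^3 + 17*c^2 - 40*c + 16)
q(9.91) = 0.14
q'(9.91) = -0.01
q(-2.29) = 0.45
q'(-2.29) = -0.18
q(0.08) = -0.04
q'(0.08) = -0.62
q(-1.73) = 0.36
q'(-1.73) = -0.15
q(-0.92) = 0.24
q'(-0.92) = -0.16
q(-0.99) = 0.25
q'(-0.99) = -0.16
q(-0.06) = 0.03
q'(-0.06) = -0.43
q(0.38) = -0.39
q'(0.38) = -2.17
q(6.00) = 0.19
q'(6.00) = -0.02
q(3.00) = 0.30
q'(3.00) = -0.06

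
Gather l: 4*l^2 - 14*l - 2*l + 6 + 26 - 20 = 4*l^2 - 16*l + 12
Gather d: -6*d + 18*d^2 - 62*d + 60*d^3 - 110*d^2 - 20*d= 60*d^3 - 92*d^2 - 88*d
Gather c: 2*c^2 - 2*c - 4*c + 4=2*c^2 - 6*c + 4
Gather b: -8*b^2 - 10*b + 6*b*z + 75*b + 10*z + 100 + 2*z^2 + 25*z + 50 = -8*b^2 + b*(6*z + 65) + 2*z^2 + 35*z + 150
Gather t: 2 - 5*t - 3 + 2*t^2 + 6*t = 2*t^2 + t - 1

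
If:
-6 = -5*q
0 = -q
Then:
No Solution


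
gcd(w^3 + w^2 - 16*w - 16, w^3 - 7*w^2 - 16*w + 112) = w^2 - 16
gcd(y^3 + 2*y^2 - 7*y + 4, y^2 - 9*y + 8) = y - 1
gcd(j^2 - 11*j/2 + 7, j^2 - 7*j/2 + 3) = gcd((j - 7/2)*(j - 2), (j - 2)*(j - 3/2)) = j - 2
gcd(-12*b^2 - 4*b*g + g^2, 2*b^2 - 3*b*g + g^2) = 1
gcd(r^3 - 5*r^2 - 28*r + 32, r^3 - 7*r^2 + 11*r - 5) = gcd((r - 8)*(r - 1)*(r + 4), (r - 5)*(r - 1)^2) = r - 1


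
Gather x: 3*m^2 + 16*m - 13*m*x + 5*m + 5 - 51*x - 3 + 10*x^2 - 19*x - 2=3*m^2 + 21*m + 10*x^2 + x*(-13*m - 70)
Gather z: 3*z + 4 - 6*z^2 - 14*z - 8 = -6*z^2 - 11*z - 4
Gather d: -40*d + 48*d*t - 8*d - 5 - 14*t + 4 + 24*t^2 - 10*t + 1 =d*(48*t - 48) + 24*t^2 - 24*t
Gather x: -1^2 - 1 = -2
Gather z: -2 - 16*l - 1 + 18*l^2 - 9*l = 18*l^2 - 25*l - 3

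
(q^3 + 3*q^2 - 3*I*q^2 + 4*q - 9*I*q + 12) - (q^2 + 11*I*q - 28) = q^3 + 2*q^2 - 3*I*q^2 + 4*q - 20*I*q + 40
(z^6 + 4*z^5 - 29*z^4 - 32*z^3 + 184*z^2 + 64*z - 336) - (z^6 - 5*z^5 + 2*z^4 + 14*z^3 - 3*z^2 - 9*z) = 9*z^5 - 31*z^4 - 46*z^3 + 187*z^2 + 73*z - 336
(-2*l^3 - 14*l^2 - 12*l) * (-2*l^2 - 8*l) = 4*l^5 + 44*l^4 + 136*l^3 + 96*l^2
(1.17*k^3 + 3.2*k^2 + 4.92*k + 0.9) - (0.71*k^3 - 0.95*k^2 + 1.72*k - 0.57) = 0.46*k^3 + 4.15*k^2 + 3.2*k + 1.47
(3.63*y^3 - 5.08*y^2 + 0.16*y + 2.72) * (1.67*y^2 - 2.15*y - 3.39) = 6.0621*y^5 - 16.2881*y^4 - 1.1165*y^3 + 21.4196*y^2 - 6.3904*y - 9.2208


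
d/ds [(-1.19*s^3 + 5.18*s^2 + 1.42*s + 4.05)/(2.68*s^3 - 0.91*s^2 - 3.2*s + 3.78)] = (-12.7995*s^4 + 0.00479999999999947*s^3 - 61.3404*s^2 + 46.5318*s + 18.3276)/(7.1824*s^6 - 4.8776*s^5 - 16.3239*s^4 + 26.0848*s^3 + 3.3604*s^2 - 24.192*s + 14.2884)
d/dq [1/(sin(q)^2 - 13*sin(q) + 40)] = (13 - 2*sin(q))*cos(q)/(sin(q)^2 - 13*sin(q) + 40)^2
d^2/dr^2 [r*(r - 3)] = 2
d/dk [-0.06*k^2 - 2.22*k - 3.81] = -0.12*k - 2.22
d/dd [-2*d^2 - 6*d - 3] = -4*d - 6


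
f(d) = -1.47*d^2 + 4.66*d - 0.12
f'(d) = 4.66 - 2.94*d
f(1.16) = 3.31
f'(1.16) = 1.25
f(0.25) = 0.95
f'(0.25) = 3.92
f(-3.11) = -28.83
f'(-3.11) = 13.80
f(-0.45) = -2.51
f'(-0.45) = 5.98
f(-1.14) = -7.34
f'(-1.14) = 8.01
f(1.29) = 3.45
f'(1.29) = 0.87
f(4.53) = -9.18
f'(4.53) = -8.66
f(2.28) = 2.86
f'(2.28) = -2.04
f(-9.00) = -161.13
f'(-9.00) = 31.12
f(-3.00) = -27.33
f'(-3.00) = 13.48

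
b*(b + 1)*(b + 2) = b^3 + 3*b^2 + 2*b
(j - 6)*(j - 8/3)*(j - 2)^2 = j^4 - 38*j^3/3 + 164*j^2/3 - 296*j/3 + 64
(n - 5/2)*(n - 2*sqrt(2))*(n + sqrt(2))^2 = n^4 - 5*n^3/2 - 6*n^2 - 4*sqrt(2)*n + 15*n + 10*sqrt(2)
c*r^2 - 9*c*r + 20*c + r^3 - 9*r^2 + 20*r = (c + r)*(r - 5)*(r - 4)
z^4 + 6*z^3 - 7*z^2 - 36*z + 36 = (z - 2)*(z - 1)*(z + 3)*(z + 6)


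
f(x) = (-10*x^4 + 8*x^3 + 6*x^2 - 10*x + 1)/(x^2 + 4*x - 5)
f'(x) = (-2*x - 4)*(-10*x^4 + 8*x^3 + 6*x^2 - 10*x + 1)/(x^2 + 4*x - 5)^2 + (-40*x^3 + 24*x^2 + 12*x - 10)/(x^2 + 4*x - 5) = 2*(-10*x^5 - 56*x^4 + 132*x^3 - 43*x^2 - 31*x + 23)/(x^4 + 8*x^3 + 6*x^2 - 40*x + 25)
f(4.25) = -85.87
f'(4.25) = -50.65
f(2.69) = -26.96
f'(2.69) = -25.37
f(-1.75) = 11.17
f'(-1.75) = -28.12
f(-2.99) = 115.78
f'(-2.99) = -182.94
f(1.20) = -7.48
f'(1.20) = 14.27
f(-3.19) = 158.40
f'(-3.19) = -246.76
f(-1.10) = 0.74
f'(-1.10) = -7.05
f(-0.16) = -0.48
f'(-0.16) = 1.67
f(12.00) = -1030.97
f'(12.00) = -196.06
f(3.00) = -35.56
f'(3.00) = -30.15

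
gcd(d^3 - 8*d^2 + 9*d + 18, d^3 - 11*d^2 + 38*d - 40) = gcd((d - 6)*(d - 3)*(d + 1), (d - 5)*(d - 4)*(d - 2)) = 1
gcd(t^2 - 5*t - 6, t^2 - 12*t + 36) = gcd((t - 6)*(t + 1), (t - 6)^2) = t - 6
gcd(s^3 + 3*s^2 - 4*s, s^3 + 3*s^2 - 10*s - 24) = s + 4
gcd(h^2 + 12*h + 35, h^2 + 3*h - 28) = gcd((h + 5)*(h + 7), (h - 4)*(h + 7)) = h + 7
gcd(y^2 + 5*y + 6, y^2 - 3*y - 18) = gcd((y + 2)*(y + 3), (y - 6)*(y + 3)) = y + 3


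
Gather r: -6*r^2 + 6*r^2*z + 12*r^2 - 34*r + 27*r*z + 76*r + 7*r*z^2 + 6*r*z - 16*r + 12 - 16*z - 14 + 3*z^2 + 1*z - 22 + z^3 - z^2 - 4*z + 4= r^2*(6*z + 6) + r*(7*z^2 + 33*z + 26) + z^3 + 2*z^2 - 19*z - 20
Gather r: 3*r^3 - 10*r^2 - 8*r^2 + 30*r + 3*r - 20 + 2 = 3*r^3 - 18*r^2 + 33*r - 18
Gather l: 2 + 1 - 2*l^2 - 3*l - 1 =-2*l^2 - 3*l + 2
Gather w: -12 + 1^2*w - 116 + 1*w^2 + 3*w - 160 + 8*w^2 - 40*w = 9*w^2 - 36*w - 288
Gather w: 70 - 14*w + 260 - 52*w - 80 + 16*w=250 - 50*w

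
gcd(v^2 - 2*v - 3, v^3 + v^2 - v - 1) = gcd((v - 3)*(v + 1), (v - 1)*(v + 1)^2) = v + 1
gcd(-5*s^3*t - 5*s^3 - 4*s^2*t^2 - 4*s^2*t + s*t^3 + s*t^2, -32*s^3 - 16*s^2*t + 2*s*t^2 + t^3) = 1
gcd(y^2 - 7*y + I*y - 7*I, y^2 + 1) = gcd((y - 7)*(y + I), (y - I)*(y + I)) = y + I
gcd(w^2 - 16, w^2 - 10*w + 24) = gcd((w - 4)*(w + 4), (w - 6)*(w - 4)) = w - 4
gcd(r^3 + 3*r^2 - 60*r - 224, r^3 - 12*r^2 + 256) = r^2 - 4*r - 32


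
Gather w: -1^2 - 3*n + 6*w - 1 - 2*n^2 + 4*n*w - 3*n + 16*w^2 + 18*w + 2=-2*n^2 - 6*n + 16*w^2 + w*(4*n + 24)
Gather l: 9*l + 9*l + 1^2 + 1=18*l + 2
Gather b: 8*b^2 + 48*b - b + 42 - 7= 8*b^2 + 47*b + 35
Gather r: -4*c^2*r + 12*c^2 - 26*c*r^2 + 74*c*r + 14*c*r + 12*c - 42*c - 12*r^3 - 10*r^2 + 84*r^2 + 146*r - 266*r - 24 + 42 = 12*c^2 - 30*c - 12*r^3 + r^2*(74 - 26*c) + r*(-4*c^2 + 88*c - 120) + 18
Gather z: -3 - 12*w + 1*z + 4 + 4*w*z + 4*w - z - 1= 4*w*z - 8*w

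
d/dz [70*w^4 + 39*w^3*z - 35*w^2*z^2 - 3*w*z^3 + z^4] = 39*w^3 - 70*w^2*z - 9*w*z^2 + 4*z^3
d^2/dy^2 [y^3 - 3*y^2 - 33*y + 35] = 6*y - 6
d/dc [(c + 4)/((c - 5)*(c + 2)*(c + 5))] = 2*(-c^3 - 7*c^2 - 8*c + 25)/(c^6 + 4*c^5 - 46*c^4 - 200*c^3 + 425*c^2 + 2500*c + 2500)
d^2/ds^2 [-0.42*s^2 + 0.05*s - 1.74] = -0.840000000000000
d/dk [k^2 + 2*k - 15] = 2*k + 2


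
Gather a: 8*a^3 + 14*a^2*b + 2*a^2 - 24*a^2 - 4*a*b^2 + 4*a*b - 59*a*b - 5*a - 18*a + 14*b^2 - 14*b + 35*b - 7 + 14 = 8*a^3 + a^2*(14*b - 22) + a*(-4*b^2 - 55*b - 23) + 14*b^2 + 21*b + 7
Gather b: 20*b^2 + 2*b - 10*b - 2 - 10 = 20*b^2 - 8*b - 12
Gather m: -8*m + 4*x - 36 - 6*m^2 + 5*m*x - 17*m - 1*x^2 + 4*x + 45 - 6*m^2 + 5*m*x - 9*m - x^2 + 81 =-12*m^2 + m*(10*x - 34) - 2*x^2 + 8*x + 90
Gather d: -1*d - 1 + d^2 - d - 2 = d^2 - 2*d - 3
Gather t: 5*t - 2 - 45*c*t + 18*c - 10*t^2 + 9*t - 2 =18*c - 10*t^2 + t*(14 - 45*c) - 4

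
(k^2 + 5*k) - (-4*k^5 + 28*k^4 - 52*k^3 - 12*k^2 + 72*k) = 4*k^5 - 28*k^4 + 52*k^3 + 13*k^2 - 67*k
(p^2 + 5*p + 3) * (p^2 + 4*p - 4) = p^4 + 9*p^3 + 19*p^2 - 8*p - 12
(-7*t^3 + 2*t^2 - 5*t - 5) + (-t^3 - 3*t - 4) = -8*t^3 + 2*t^2 - 8*t - 9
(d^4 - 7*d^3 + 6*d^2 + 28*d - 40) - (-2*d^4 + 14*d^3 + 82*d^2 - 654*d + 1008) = 3*d^4 - 21*d^3 - 76*d^2 + 682*d - 1048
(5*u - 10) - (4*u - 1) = u - 9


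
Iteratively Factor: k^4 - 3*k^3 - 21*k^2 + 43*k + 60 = (k + 4)*(k^3 - 7*k^2 + 7*k + 15) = (k + 1)*(k + 4)*(k^2 - 8*k + 15) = (k - 3)*(k + 1)*(k + 4)*(k - 5)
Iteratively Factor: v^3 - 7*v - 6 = (v + 2)*(v^2 - 2*v - 3) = (v + 1)*(v + 2)*(v - 3)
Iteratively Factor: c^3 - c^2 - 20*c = (c)*(c^2 - c - 20) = c*(c - 5)*(c + 4)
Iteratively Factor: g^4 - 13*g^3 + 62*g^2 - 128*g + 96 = (g - 4)*(g^3 - 9*g^2 + 26*g - 24) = (g - 4)*(g - 3)*(g^2 - 6*g + 8) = (g - 4)*(g - 3)*(g - 2)*(g - 4)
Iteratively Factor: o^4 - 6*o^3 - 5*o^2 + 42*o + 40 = (o + 1)*(o^3 - 7*o^2 + 2*o + 40) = (o + 1)*(o + 2)*(o^2 - 9*o + 20) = (o - 4)*(o + 1)*(o + 2)*(o - 5)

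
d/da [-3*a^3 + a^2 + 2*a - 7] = -9*a^2 + 2*a + 2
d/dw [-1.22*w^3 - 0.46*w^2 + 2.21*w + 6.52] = -3.66*w^2 - 0.92*w + 2.21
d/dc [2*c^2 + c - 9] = 4*c + 1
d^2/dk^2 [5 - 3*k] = 0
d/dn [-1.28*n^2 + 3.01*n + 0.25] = 3.01 - 2.56*n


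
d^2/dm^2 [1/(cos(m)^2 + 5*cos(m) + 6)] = (-4*sin(m)^4 + 3*sin(m)^2 + 195*cos(m)/4 - 15*cos(3*m)/4 + 39)/((cos(m) + 2)^3*(cos(m) + 3)^3)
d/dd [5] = 0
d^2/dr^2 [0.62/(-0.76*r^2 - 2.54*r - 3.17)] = (0.716224*r^2 + 2.393696*r - 0.62*(1.52*r + 2.54)*(3.04*r + 5.08) + 2.987408)/(0.76*r^2 + 2.54*r + 3.17)^3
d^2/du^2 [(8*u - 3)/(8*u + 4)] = -14/(2*u + 1)^3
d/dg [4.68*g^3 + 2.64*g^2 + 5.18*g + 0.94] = 14.04*g^2 + 5.28*g + 5.18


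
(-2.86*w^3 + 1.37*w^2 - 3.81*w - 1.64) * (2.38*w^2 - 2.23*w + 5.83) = -6.8068*w^5 + 9.6384*w^4 - 28.7967*w^3 + 12.5802*w^2 - 18.5551*w - 9.5612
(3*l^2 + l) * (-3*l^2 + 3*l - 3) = -9*l^4 + 6*l^3 - 6*l^2 - 3*l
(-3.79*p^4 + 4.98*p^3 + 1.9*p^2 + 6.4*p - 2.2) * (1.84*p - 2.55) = -6.9736*p^5 + 18.8277*p^4 - 9.203*p^3 + 6.931*p^2 - 20.368*p + 5.61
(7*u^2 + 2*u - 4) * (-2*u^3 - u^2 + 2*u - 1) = -14*u^5 - 11*u^4 + 20*u^3 + u^2 - 10*u + 4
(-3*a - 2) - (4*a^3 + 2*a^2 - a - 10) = -4*a^3 - 2*a^2 - 2*a + 8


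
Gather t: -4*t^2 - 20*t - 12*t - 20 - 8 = -4*t^2 - 32*t - 28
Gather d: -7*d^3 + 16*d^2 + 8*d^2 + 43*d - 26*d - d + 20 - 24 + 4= -7*d^3 + 24*d^2 + 16*d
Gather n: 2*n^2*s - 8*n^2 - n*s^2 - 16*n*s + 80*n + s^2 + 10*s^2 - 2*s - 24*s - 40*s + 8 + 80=n^2*(2*s - 8) + n*(-s^2 - 16*s + 80) + 11*s^2 - 66*s + 88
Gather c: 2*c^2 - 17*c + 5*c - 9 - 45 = 2*c^2 - 12*c - 54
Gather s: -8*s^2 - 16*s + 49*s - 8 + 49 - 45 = -8*s^2 + 33*s - 4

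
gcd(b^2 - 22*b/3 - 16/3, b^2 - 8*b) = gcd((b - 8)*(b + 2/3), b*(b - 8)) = b - 8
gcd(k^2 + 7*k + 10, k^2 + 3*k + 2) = k + 2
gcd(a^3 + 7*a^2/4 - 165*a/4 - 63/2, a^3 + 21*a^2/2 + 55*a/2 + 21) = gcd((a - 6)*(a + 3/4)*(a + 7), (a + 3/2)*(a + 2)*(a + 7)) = a + 7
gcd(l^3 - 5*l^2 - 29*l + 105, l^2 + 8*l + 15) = l + 5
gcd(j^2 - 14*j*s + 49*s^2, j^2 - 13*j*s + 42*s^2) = -j + 7*s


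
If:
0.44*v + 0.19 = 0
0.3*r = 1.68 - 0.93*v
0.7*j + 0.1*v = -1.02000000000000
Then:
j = -1.40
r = 6.94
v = -0.43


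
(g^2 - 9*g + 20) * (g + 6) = g^3 - 3*g^2 - 34*g + 120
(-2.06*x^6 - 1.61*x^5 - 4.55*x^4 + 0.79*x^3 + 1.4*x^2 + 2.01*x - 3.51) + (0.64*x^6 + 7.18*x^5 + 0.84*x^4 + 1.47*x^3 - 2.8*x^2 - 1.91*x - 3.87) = -1.42*x^6 + 5.57*x^5 - 3.71*x^4 + 2.26*x^3 - 1.4*x^2 + 0.0999999999999999*x - 7.38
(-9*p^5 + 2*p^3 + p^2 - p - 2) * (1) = -9*p^5 + 2*p^3 + p^2 - p - 2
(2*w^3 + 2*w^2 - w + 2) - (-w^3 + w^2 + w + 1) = 3*w^3 + w^2 - 2*w + 1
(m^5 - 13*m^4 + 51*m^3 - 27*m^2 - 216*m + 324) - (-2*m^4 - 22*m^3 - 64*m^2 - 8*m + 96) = m^5 - 11*m^4 + 73*m^3 + 37*m^2 - 208*m + 228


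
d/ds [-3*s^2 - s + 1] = -6*s - 1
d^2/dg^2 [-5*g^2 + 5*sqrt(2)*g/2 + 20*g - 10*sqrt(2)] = -10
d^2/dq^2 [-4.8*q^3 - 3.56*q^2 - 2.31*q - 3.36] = -28.8*q - 7.12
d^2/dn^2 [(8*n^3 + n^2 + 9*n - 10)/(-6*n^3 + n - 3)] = 4*(-18*n^6 - 558*n^5 + 1503*n^4 + 32*n^3 + 432*n^2 - 378*n - 13)/(216*n^9 - 108*n^7 + 324*n^6 + 18*n^5 - 108*n^4 + 161*n^3 + 9*n^2 - 27*n + 27)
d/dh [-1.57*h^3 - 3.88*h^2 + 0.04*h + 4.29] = -4.71*h^2 - 7.76*h + 0.04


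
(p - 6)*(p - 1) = p^2 - 7*p + 6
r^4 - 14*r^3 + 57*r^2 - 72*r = r*(r - 8)*(r - 3)^2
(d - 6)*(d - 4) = d^2 - 10*d + 24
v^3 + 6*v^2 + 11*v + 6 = (v + 1)*(v + 2)*(v + 3)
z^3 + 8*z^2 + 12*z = z*(z + 2)*(z + 6)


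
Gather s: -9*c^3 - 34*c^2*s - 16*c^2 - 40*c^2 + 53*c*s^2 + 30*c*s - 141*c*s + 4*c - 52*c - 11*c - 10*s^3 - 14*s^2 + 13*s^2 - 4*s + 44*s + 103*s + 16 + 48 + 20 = -9*c^3 - 56*c^2 - 59*c - 10*s^3 + s^2*(53*c - 1) + s*(-34*c^2 - 111*c + 143) + 84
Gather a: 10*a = 10*a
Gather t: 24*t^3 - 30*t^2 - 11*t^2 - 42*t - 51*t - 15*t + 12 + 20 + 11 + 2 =24*t^3 - 41*t^2 - 108*t + 45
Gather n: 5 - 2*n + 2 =7 - 2*n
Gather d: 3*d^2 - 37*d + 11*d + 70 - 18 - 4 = 3*d^2 - 26*d + 48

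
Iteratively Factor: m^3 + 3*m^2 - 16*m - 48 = (m - 4)*(m^2 + 7*m + 12) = (m - 4)*(m + 4)*(m + 3)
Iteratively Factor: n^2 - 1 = (n - 1)*(n + 1)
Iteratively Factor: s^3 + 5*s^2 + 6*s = (s + 2)*(s^2 + 3*s) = s*(s + 2)*(s + 3)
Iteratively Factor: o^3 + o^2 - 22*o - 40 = (o + 4)*(o^2 - 3*o - 10) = (o - 5)*(o + 4)*(o + 2)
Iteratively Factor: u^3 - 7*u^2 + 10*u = (u - 5)*(u^2 - 2*u) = u*(u - 5)*(u - 2)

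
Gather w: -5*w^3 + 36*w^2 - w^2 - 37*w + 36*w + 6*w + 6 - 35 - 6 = -5*w^3 + 35*w^2 + 5*w - 35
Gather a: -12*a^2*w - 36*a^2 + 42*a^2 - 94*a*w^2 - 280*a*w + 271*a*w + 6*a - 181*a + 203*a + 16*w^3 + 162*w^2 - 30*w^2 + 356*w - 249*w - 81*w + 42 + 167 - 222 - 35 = a^2*(6 - 12*w) + a*(-94*w^2 - 9*w + 28) + 16*w^3 + 132*w^2 + 26*w - 48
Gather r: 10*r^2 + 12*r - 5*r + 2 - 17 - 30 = 10*r^2 + 7*r - 45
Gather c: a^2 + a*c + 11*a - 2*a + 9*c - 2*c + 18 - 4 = a^2 + 9*a + c*(a + 7) + 14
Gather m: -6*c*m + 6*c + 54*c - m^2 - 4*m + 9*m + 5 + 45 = 60*c - m^2 + m*(5 - 6*c) + 50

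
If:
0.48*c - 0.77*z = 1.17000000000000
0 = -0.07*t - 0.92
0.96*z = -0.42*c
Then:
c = 1.43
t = -13.14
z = -0.63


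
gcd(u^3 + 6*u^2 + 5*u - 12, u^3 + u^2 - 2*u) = u - 1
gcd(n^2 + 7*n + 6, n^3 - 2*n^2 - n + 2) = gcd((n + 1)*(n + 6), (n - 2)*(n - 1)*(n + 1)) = n + 1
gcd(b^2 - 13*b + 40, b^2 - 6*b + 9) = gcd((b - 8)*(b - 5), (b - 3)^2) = 1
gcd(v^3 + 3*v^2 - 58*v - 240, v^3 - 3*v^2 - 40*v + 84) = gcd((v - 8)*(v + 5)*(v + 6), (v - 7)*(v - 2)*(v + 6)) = v + 6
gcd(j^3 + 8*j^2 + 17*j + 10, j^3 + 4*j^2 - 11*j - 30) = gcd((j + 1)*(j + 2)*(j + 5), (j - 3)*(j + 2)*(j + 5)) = j^2 + 7*j + 10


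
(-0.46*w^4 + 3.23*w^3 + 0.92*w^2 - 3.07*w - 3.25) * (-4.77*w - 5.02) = 2.1942*w^5 - 13.0979*w^4 - 20.603*w^3 + 10.0255*w^2 + 30.9139*w + 16.315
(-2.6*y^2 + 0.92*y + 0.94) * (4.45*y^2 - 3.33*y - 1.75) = -11.57*y^4 + 12.752*y^3 + 5.6694*y^2 - 4.7402*y - 1.645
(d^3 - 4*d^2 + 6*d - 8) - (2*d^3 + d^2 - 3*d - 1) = -d^3 - 5*d^2 + 9*d - 7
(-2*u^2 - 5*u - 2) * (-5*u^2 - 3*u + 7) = 10*u^4 + 31*u^3 + 11*u^2 - 29*u - 14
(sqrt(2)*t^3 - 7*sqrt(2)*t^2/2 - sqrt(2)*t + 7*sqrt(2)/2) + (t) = sqrt(2)*t^3 - 7*sqrt(2)*t^2/2 - sqrt(2)*t + t + 7*sqrt(2)/2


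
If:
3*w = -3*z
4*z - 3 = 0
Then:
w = -3/4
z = 3/4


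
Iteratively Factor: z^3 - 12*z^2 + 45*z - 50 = (z - 5)*(z^2 - 7*z + 10) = (z - 5)^2*(z - 2)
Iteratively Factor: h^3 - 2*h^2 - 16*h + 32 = (h - 2)*(h^2 - 16) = (h - 2)*(h + 4)*(h - 4)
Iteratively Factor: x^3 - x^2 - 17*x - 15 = (x + 1)*(x^2 - 2*x - 15) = (x - 5)*(x + 1)*(x + 3)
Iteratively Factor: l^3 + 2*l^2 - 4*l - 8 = (l + 2)*(l^2 - 4) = (l - 2)*(l + 2)*(l + 2)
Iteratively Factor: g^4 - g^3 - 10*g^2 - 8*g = (g + 1)*(g^3 - 2*g^2 - 8*g) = g*(g + 1)*(g^2 - 2*g - 8) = g*(g + 1)*(g + 2)*(g - 4)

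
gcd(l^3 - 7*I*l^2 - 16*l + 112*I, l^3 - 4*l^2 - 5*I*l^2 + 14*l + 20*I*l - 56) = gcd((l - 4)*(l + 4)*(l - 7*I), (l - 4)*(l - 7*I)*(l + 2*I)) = l^2 + l*(-4 - 7*I) + 28*I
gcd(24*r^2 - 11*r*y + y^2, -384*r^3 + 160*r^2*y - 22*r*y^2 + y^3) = -8*r + y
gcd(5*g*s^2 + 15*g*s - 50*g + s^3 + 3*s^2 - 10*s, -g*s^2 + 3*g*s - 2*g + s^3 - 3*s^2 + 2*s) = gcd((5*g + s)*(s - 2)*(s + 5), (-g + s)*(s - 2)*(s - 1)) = s - 2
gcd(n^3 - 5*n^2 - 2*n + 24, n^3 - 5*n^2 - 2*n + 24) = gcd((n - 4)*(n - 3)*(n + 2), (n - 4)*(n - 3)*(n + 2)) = n^3 - 5*n^2 - 2*n + 24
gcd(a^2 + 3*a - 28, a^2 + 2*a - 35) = a + 7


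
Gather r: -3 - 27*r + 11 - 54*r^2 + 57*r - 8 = -54*r^2 + 30*r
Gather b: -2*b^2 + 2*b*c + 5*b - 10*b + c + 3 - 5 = -2*b^2 + b*(2*c - 5) + c - 2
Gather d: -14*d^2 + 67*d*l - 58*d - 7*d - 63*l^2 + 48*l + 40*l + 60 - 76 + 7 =-14*d^2 + d*(67*l - 65) - 63*l^2 + 88*l - 9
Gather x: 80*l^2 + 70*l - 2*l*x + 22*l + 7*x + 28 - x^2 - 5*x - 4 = 80*l^2 + 92*l - x^2 + x*(2 - 2*l) + 24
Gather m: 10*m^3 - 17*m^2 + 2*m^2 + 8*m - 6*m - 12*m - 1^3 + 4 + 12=10*m^3 - 15*m^2 - 10*m + 15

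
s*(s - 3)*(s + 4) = s^3 + s^2 - 12*s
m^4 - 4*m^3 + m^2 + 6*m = m*(m - 3)*(m - 2)*(m + 1)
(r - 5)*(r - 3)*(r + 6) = r^3 - 2*r^2 - 33*r + 90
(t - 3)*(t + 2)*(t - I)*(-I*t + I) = -I*t^4 - t^3 + 2*I*t^3 + 2*t^2 + 5*I*t^2 + 5*t - 6*I*t - 6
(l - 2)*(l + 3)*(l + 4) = l^3 + 5*l^2 - 2*l - 24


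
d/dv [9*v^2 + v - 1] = 18*v + 1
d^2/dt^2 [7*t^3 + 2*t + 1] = 42*t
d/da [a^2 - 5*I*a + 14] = 2*a - 5*I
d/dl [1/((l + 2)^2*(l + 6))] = -(3*l + 14)/((l + 2)^3*(l + 6)^2)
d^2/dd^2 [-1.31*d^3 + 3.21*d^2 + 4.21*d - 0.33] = 6.42 - 7.86*d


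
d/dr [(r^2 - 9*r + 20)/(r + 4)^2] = (17*r - 76)/(r^3 + 12*r^2 + 48*r + 64)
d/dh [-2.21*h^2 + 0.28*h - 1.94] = 0.28 - 4.42*h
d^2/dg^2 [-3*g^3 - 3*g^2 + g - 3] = -18*g - 6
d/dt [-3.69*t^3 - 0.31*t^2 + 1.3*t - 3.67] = -11.07*t^2 - 0.62*t + 1.3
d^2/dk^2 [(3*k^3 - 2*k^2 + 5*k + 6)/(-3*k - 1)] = 2*(-27*k^3 - 27*k^2 - 9*k - 37)/(27*k^3 + 27*k^2 + 9*k + 1)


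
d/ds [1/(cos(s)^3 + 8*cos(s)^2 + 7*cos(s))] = (3*sin(s) + 7*sin(s)/cos(s)^2 + 16*tan(s))/((cos(s) + 1)^2*(cos(s) + 7)^2)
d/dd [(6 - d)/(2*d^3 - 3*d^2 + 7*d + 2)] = (-2*d^3 + 3*d^2 - 7*d + (d - 6)*(6*d^2 - 6*d + 7) - 2)/(2*d^3 - 3*d^2 + 7*d + 2)^2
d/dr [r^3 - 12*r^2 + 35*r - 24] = 3*r^2 - 24*r + 35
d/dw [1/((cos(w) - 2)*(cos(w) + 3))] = (sin(w) + sin(2*w))/((cos(w) - 2)^2*(cos(w) + 3)^2)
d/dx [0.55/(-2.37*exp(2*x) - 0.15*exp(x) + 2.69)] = (2.607*exp(x) + 0.0825)*exp(x)/(2.37*exp(2*x) + 0.15*exp(x) - 2.69)^2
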